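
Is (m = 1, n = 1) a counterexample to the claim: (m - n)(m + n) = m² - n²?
Substituting m = 1, n = 1:
LHS = (1 - 1)(1 + 1) = 0
RHS = 1² - 1² = 0

The sides agree, so this pair does not disprove the claim.

Answer: No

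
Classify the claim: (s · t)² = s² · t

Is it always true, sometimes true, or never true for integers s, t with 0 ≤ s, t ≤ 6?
It holds at (s, t) = (0, 5) (both sides equal 0), but fails at (s, t) = (6, 6) (LHS = 1296, RHS = 216).

Answer: Sometimes true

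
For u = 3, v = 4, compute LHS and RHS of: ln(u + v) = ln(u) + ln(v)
LHS = ln(3 + 4) = ln(7) ≈ 1.946
RHS = ln(3) + ln(4) ≈ 2.485

LHS ≠ RHS (they differ by about 0.539), so the equation does not hold here.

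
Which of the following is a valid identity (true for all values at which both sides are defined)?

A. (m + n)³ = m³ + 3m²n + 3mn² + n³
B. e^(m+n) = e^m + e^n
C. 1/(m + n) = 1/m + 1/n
A

A: holds — e.g. at (1, 2), both sides equal 27.
B: fails at (4, 4) — LHS = e^8 ≈ 2981, RHS = 2·e^4 ≈ 109.2.
C: fails at (5, 8) — LHS = 1/13, RHS = 13/40.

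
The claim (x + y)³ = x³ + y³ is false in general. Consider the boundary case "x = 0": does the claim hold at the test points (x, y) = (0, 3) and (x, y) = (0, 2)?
Yes, holds at both test points

At (0, 3): LHS = 27, RHS = 27 → equal
At (0, 2): LHS = 8, RHS = 8 → equal

So the claim does hold at both of these boundary points, even though it is not an identity.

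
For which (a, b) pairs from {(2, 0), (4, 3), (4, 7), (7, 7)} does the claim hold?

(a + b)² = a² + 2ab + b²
All pairs

Testing each pair:
(2, 0): LHS = 4, RHS = 4 → holds
(4, 3): LHS = 49, RHS = 49 → holds
(4, 7): LHS = 121, RHS = 121 → holds
(7, 7): LHS = 196, RHS = 196 → holds

Every pair satisfies the claim.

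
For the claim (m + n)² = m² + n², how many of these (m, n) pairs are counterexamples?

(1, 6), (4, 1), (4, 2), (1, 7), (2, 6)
5

Testing each pair:
(1, 6): LHS = 49, RHS = 37 → counterexample
(4, 1): LHS = 25, RHS = 17 → counterexample
(4, 2): LHS = 36, RHS = 20 → counterexample
(1, 7): LHS = 64, RHS = 50 → counterexample
(2, 6): LHS = 64, RHS = 40 → counterexample

That makes 5 counterexamples.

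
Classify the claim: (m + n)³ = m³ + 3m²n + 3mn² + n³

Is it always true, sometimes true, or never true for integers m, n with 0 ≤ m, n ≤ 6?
Always true

The identity holds for every pair in the range. For instance at (m, n) = (5, 1): both sides equal 216.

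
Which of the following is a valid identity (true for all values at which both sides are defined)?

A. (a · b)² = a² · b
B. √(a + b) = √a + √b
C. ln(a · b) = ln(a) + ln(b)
A: fails at (6, 7) — LHS = 1764, RHS = 252.
B: fails at (5, 5) — LHS = √(10) ≈ 3.162, RHS = 2·√(5) ≈ 4.472.
C: holds — e.g. at (1, 3), both sides equal ln(3) ≈ 1.099.

Answer: C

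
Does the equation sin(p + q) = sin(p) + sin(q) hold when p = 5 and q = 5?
Fails

Substituting p = 5, q = 5:

LHS = sin(5 + 5) = sin(10) ≈ -0.544
RHS = sin(5) + sin(5) = 2·sin(5) ≈ -1.918

LHS ≠ RHS, so the equation does not hold at this point.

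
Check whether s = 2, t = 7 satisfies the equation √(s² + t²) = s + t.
Fails

Substituting s = 2, t = 7:

LHS = √(2² + 7²) = √(53) ≈ 7.28
RHS = 2 + 7 = 9

LHS ≠ RHS, so the equation does not hold at this point.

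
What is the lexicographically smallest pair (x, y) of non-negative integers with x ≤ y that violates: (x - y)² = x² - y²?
At (0, 0): both sides equal 0, so it holds there.

Substituting (0, 1) into the claim:
LHS = (0 - 1)² = 1
RHS = 0² - 1² = -1

Since LHS ≠ RHS, this pair disproves the claim, and no lexicographically smaller pair (x ≤ y, non-negative integers) does.

For instance (1, 4) is also a counterexample (LHS = 9, RHS = -15), but it's lexicographically larger.

Answer: (x, y) = (0, 1)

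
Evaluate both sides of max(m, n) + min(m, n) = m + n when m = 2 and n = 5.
LHS = max(2, 5) + min(2, 5) = 7
RHS = 2 + 5 = 7

LHS = RHS: the two sides agree.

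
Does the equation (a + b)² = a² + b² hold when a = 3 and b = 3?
Fails

Substituting a = 3, b = 3:

LHS = (3 + 3)² = 36
RHS = 3² + 3² = 18

LHS ≠ RHS, so the equation does not hold at this point.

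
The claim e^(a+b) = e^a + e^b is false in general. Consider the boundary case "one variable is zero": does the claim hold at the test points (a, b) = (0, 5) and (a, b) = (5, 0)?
No, fails at both test points

At (0, 5): LHS = e^5 ≈ 148.4 ≠ RHS = 1 + e^5 ≈ 149.4
At (5, 0): LHS = e^5 ≈ 148.4 ≠ RHS = 1 + e^5 ≈ 149.4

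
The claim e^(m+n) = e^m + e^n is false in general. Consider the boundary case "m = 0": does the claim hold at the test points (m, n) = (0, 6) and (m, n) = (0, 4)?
At (0, 6): LHS = e^6 ≈ 403.4 ≠ RHS = 1 + e^6 ≈ 404.4
At (0, 4): LHS = e^4 ≈ 54.6 ≠ RHS = 1 + e^4 ≈ 55.6

Answer: No, fails at both test points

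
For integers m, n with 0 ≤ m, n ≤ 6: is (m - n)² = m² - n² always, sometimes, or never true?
It holds at (m, n) = (4, 4) (both sides equal 0), but fails at (m, n) = (6, 1) (LHS = 25, RHS = 35).

Answer: Sometimes true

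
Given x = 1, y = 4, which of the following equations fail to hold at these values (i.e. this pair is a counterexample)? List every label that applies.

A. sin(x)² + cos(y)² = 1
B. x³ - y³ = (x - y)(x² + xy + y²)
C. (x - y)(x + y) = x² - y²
Evaluating each claim at the given values:
A. LHS = cos(4)² + sin(1)² ≈ 1.135, RHS = 1 → fails here (LHS ≠ RHS)
B. LHS = -63, RHS = -63 → holds here (LHS = RHS)
C. LHS = -15, RHS = -15 → holds here (LHS = RHS)

Answer: A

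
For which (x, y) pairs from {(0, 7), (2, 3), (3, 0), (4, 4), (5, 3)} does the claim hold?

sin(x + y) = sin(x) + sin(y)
Testing each pair:
(0, 7): LHS = sin(7) ≈ 0.657, RHS = sin(7) ≈ 0.657 → holds
(2, 3): LHS = sin(5) ≈ -0.9589, RHS = sin(3) + sin(2) ≈ 1.05 → fails
(3, 0): LHS = sin(3) ≈ 0.1411, RHS = sin(3) ≈ 0.1411 → holds
(4, 4): LHS = sin(8) ≈ 0.9894, RHS = 2·sin(4) ≈ -1.514 → fails
(5, 3): LHS = sin(8) ≈ 0.9894, RHS = sin(5) + sin(3) ≈ -0.8178 → fails

2 of 5 pairs satisfy the claim.

Answer: (0, 7), (3, 0)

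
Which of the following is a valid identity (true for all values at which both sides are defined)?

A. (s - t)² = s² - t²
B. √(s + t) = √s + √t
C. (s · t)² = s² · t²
C

A: fails at (0, 1) — LHS = 1, RHS = -1.
B: fails at (1, 3) — LHS = 2, RHS = 1 + √(3) ≈ 2.732.
C: holds — e.g. at (4, 5), both sides equal 400.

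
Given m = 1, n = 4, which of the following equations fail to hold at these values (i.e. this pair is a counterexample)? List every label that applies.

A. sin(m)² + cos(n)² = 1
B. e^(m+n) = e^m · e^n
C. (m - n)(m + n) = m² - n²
Evaluating each claim at the given values:
A. LHS = cos(4)² + sin(1)² ≈ 1.135, RHS = 1 → fails here (LHS ≠ RHS)
B. LHS = e^5 ≈ 148.4, RHS = e^5 ≈ 148.4 → holds here (LHS = RHS)
C. LHS = -15, RHS = -15 → holds here (LHS = RHS)

Answer: A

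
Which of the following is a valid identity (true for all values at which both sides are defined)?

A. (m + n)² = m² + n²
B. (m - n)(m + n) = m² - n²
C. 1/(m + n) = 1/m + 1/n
B

A: fails at (2, 4) — LHS = 36, RHS = 20.
B: holds — e.g. at (5, 8), both sides equal -39.
C: fails at (6, 7) — LHS = 1/13, RHS = 13/42.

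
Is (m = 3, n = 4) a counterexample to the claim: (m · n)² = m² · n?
Substituting m = 3, n = 4:
LHS = (3 · 4)² = 144
RHS = 3² · 4 = 36

Since LHS ≠ RHS, this pair disproves the claim.

Answer: Yes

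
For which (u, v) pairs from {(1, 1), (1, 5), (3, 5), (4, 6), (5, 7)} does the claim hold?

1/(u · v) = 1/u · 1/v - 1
Testing each pair:
(1, 1): LHS = 1, RHS = 0 → fails
(1, 5): LHS = 1/5, RHS = -4/5 → fails
(3, 5): LHS = 1/15, RHS = -14/15 → fails
(4, 6): LHS = 1/24, RHS = -23/24 → fails
(5, 7): LHS = 1/35, RHS = -34/35 → fails

No pair satisfies the claim.

Answer: None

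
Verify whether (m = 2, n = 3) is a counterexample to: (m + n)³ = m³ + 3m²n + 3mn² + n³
Substituting m = 2, n = 3:
LHS = (2 + 3)³ = 125
RHS = 2³ + 3·2²·3 + 3·2·3² + 3³ = 125

The sides agree, so this pair does not disprove the claim.

Answer: No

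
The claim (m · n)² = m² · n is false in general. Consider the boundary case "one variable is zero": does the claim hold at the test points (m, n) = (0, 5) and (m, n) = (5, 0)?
Yes, holds at both test points

At (0, 5): LHS = 0, RHS = 0 → equal
At (5, 0): LHS = 0, RHS = 0 → equal

So the claim does hold at both of these boundary points, even though it is not an identity.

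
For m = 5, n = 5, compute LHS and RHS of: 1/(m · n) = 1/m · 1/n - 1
LHS = 1/(5 · 5) = 1/25
RHS = 1/5 · 1/5 - 1 = -24/25

LHS ≠ RHS, so the equation does not hold here.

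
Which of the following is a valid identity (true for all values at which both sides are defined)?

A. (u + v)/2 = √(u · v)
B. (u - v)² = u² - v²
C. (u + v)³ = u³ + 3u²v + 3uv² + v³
A: fails at (6, 7) — LHS = 13/2, RHS = √(42) ≈ 6.481.
B: fails at (3, 5) — LHS = 4, RHS = -16.
C: holds — e.g. at (1, 2), both sides equal 27.

Answer: C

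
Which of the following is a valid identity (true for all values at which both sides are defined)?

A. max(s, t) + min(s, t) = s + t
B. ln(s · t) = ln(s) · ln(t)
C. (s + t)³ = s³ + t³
A

A: holds — e.g. at (1, 4), both sides equal 5.
B: fails at (4, 4) — LHS = ln(16) ≈ 2.773, RHS = ln(4)² ≈ 1.922.
C: fails at (3, 3) — LHS = 216, RHS = 54.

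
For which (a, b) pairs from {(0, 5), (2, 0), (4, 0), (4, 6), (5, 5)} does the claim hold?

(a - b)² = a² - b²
Testing each pair:
(0, 5): LHS = 25, RHS = -25 → fails
(2, 0): LHS = 4, RHS = 4 → holds
(4, 0): LHS = 16, RHS = 16 → holds
(4, 6): LHS = 4, RHS = -20 → fails
(5, 5): LHS = 0, RHS = 0 → holds

3 of 5 pairs satisfy the claim.

Answer: (2, 0), (4, 0), (5, 5)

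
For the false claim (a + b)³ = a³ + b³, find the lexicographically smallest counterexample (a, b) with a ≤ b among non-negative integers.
Substituting (1, 1) into the claim:
LHS = (1 + 1)³ = 8
RHS = 1³ + 1³ = 2

Since LHS ≠ RHS, this pair disproves the claim, and no lexicographically smaller pair (a ≤ b, non-negative integers) does.

For instance (3, 5) is also a counterexample (LHS = 512, RHS = 152), but it's lexicographically larger.

Answer: (a, b) = (1, 1)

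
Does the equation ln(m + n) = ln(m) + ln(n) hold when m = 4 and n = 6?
Substituting m = 4, n = 6:

LHS = ln(4 + 6) = ln(10) ≈ 2.303
RHS = ln(4) + ln(6) ≈ 3.178

LHS ≠ RHS, so the equation does not hold at this point.

Answer: Fails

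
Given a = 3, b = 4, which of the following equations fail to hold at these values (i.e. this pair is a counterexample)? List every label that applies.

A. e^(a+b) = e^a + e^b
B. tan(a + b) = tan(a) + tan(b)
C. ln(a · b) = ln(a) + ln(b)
A, B

Evaluating each claim at the given values:
A. LHS = e^7 ≈ 1097, RHS = e^3 + e^4 ≈ 74.68 → fails here (LHS ≠ RHS)
B. LHS = tan(7) ≈ 0.8714, RHS = tan(3) + tan(4) ≈ 1.015 → fails here (LHS ≠ RHS)
C. LHS = ln(12) ≈ 2.485, RHS = ln(3) + ln(4) ≈ 2.485 → holds here (LHS = RHS)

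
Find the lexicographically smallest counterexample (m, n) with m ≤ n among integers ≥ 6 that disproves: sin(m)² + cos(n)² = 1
(m, n) = (6, 7)

At (6, 6): both sides equal 1, so it holds there.

Substituting (6, 7) into the claim:
LHS = sin(6)² + cos(7)² ≈ 0.6464
RHS = 1

Since LHS ≠ RHS, this pair disproves the claim, and no lexicographically smaller pair (m ≤ n, integers ≥ 6) does.

For instance (7, 11) is also a counterexample (LHS = cos(11)² + sin(7)² ≈ 0.4317, RHS = 1), but it's lexicographically larger.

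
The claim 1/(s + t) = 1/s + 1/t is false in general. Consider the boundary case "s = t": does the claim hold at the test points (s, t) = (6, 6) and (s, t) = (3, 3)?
No, fails at both test points

At (6, 6): LHS = 1/12 ≠ RHS = 1/3
At (3, 3): LHS = 1/6 ≠ RHS = 2/3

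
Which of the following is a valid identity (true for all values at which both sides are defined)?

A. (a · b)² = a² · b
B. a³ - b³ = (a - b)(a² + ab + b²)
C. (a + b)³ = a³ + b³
A: fails at (3, 5) — LHS = 225, RHS = 45.
B: holds — e.g. at (3, 5), both sides equal -98.
C: fails at (6, 7) — LHS = 2197, RHS = 559.

Answer: B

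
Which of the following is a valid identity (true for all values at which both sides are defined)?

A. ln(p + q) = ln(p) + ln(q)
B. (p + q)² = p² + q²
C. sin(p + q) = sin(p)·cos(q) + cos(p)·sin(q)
A: fails at (5, 8) — LHS = ln(13) ≈ 2.565, RHS = ln(5) + ln(8) ≈ 3.689.
B: fails at (1, 1) — LHS = 4, RHS = 2.
C: holds — e.g. at (2, 3), both sides equal sin(5) ≈ -0.9589.

Answer: C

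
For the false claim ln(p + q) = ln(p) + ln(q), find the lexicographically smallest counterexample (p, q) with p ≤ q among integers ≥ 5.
(p, q) = (5, 5)

Substituting (5, 5) into the claim:
LHS = ln(5 + 5) = ln(10) ≈ 2.303
RHS = ln(5) + ln(5) = 2·ln(5) ≈ 3.219

Since LHS ≠ RHS, this pair disproves the claim, and no lexicographically smaller pair (p ≤ q, integers ≥ 5) does.

For instance (9, 9) is also a counterexample (LHS = ln(18) ≈ 2.89, RHS = 2·ln(9) ≈ 4.394), but it's lexicographically larger.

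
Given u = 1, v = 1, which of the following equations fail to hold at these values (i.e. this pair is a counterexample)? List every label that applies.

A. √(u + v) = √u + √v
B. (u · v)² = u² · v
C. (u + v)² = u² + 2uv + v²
Evaluating each claim at the given values:
A. LHS = √(2) ≈ 1.414, RHS = 2 → fails here (LHS ≠ RHS)
B. LHS = 1, RHS = 1 → holds here (LHS = RHS)
C. LHS = 4, RHS = 4 → holds here (LHS = RHS)

Answer: A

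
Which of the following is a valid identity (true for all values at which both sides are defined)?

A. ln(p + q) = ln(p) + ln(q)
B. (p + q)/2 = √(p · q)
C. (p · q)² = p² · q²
A: fails at (3, 7) — LHS = ln(10) ≈ 2.303, RHS = ln(3) + ln(7) ≈ 3.045.
B: fails at (2, 3) — LHS = 5/2, RHS = √(6) ≈ 2.449.
C: holds — e.g. at (3, 4), both sides equal 144.

Answer: C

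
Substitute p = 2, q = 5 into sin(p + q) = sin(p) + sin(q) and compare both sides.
LHS = sin(2 + 5) = sin(7) ≈ 0.657
RHS = sin(2) + sin(5) ≈ -0.04963

LHS ≠ RHS (they differ by about 0.7066), so the equation does not hold here.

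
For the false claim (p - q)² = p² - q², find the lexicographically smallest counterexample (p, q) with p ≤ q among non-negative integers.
Substituting (0, 1) into the claim:
LHS = (0 - 1)² = 1
RHS = 0² - 1² = -1

Since LHS ≠ RHS, this pair disproves the claim, and no lexicographically smaller pair (p ≤ q, non-negative integers) does.

For instance (2, 5) is also a counterexample (LHS = 9, RHS = -21), but it's lexicographically larger.

Answer: (p, q) = (0, 1)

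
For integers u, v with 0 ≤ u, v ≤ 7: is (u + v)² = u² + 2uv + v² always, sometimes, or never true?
Always true

The identity holds for every pair in the range. For instance at (u, v) = (7, 2): both sides equal 81.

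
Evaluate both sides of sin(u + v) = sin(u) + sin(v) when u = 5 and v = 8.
LHS = sin(5 + 8) = sin(13) ≈ 0.4202
RHS = sin(5) + sin(8) ≈ 0.03043

LHS ≠ RHS (they differ by about 0.3897), so the equation does not hold here.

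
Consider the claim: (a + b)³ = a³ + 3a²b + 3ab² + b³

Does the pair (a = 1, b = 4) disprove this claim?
Substituting a = 1, b = 4:
LHS = (1 + 4)³ = 125
RHS = 1³ + 3·1²·4 + 3·1·4² + 4³ = 125

The sides agree, so this pair does not disprove the claim.

Answer: No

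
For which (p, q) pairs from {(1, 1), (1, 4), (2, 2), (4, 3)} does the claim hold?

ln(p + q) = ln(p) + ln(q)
Testing each pair:
(1, 1): LHS = ln(2) ≈ 0.6931, RHS = 0 → fails
(1, 4): LHS = ln(5) ≈ 1.609, RHS = ln(4) ≈ 1.386 → fails
(2, 2): LHS = ln(4) ≈ 1.386, RHS = 2·ln(2) ≈ 1.386 → holds
(4, 3): LHS = ln(7) ≈ 1.946, RHS = ln(3) + ln(4) ≈ 2.485 → fails

1 of 4 pairs satisfies the claim.

Answer: (2, 2)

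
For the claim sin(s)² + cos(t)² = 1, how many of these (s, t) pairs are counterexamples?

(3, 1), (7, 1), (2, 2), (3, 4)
3

Testing each pair:
(3, 1): LHS = sin(3)² + cos(1)² ≈ 0.3118, RHS = 1 → counterexample
(7, 1): LHS = cos(1)² + sin(7)² ≈ 0.7236, RHS = 1 → counterexample
(2, 2): LHS = cos(2)² + sin(2)² = 1, RHS = 1 → satisfies claim
(3, 4): LHS = sin(3)² + cos(4)² ≈ 0.4472, RHS = 1 → counterexample

That makes 3 counterexamples.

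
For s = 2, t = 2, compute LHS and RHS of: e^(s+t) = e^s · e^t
LHS = e^(2+2) = e^4 ≈ 54.6
RHS = e^2 · e^2 = e^4 ≈ 54.6

LHS = RHS: the two sides agree.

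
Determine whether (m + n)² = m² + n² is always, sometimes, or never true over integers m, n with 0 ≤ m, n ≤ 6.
It holds at (m, n) = (0, 6) (both sides equal 36), but fails at (m, n) = (4, 6) (LHS = 100, RHS = 52).

Answer: Sometimes true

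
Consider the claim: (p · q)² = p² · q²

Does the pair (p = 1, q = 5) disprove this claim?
Substituting p = 1, q = 5:
LHS = (1 · 5)² = 25
RHS = 1² · 5² = 25

The sides agree, so this pair does not disprove the claim.

Answer: No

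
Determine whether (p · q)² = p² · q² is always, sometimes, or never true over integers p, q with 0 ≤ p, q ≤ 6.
The identity holds for every pair in the range. For instance at (p, q) = (2, 6): both sides equal 144.

Answer: Always true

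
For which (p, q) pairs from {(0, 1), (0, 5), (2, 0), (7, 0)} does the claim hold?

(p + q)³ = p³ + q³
All pairs

Testing each pair:
(0, 1): LHS = 1, RHS = 1 → holds
(0, 5): LHS = 125, RHS = 125 → holds
(2, 0): LHS = 8, RHS = 8 → holds
(7, 0): LHS = 343, RHS = 343 → holds

Every pair satisfies the claim.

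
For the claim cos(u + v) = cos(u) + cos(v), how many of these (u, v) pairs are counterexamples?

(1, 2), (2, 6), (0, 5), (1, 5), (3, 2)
5

Testing each pair:
(1, 2): LHS = cos(3) ≈ -0.99, RHS = cos(2) + cos(1) ≈ 0.1242 → counterexample
(2, 6): LHS = cos(8) ≈ -0.1455, RHS = cos(2) + cos(6) ≈ 0.544 → counterexample
(0, 5): LHS = cos(5) ≈ 0.2837, RHS = cos(5) + 1 ≈ 1.284 → counterexample
(1, 5): LHS = cos(6) ≈ 0.9602, RHS = cos(5) + cos(1) ≈ 0.824 → counterexample
(3, 2): LHS = cos(5) ≈ 0.2837, RHS = cos(3) + cos(2) ≈ -1.406 → counterexample

That makes 5 counterexamples.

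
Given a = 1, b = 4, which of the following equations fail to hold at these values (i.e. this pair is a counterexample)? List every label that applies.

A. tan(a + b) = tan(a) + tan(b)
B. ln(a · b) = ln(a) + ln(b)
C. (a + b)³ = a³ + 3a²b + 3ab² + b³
A

Evaluating each claim at the given values:
A. LHS = tan(5) ≈ -3.381, RHS = tan(4) + tan(1) ≈ 2.715 → fails here (LHS ≠ RHS)
B. LHS = ln(4) ≈ 1.386, RHS = ln(4) ≈ 1.386 → holds here (LHS = RHS)
C. LHS = 125, RHS = 125 → holds here (LHS = RHS)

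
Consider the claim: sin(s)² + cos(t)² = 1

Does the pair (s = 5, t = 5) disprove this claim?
No

Substituting s = 5, t = 5:
LHS = sin(5)² + cos(5)² = 1
RHS = 1

The sides agree, so this pair does not disprove the claim.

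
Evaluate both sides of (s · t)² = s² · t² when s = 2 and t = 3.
LHS = (2 · 3)² = 36
RHS = 2² · 3² = 36

LHS = RHS: the two sides agree.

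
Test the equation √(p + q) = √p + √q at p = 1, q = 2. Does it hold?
Substituting p = 1, q = 2:

LHS = √(1 + 2) = √(3) ≈ 1.732
RHS = √1 + √2 = 1 + √(2) ≈ 2.414

LHS ≠ RHS, so the equation does not hold at this point.

Answer: Fails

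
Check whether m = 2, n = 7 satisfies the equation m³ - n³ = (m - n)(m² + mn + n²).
Substituting m = 2, n = 7:

LHS = 2³ - 7³ = -335
RHS = (2 - 7)(2² + 2·7 + 7²) = -335

LHS = RHS, so the equation holds at this point.

Answer: Holds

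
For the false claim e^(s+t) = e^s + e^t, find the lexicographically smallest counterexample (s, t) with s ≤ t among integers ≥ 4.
(s, t) = (4, 4)

Substituting (4, 4) into the claim:
LHS = e^(4+4) = e^8 ≈ 2981
RHS = e^4 + e^4 = 2·e^4 ≈ 109.2

Since LHS ≠ RHS, this pair disproves the claim, and no lexicographically smaller pair (s ≤ t, integers ≥ 4) does.

For instance (5, 8) is also a counterexample (LHS = e^13 ≈ 442413.4, RHS = e^5 + e^8 ≈ 3129), but it's lexicographically larger.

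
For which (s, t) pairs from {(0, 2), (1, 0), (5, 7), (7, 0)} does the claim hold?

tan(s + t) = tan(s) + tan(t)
Testing each pair:
(0, 2): LHS = tan(2) ≈ -2.185, RHS = tan(2) ≈ -2.185 → holds
(1, 0): LHS = tan(1) ≈ 1.557, RHS = tan(1) ≈ 1.557 → holds
(5, 7): LHS = tan(12) ≈ -0.6359, RHS = tan(5) + tan(7) ≈ -2.509 → fails
(7, 0): LHS = tan(7) ≈ 0.8714, RHS = tan(7) ≈ 0.8714 → holds

3 of 4 pairs satisfy the claim.

Answer: (0, 2), (1, 0), (7, 0)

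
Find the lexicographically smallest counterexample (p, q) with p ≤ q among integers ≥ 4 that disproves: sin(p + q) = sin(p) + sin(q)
Substituting (4, 4) into the claim:
LHS = sin(4 + 4) = sin(8) ≈ 0.9894
RHS = sin(4) + sin(4) = 2·sin(4) ≈ -1.514

Since LHS ≠ RHS, this pair disproves the claim, and no lexicographically smaller pair (p ≤ q, integers ≥ 4) does.

For instance (8, 9) is also a counterexample (LHS = sin(17) ≈ -0.9614, RHS = sin(9) + sin(8) ≈ 1.401), but it's lexicographically larger.

Answer: (p, q) = (4, 4)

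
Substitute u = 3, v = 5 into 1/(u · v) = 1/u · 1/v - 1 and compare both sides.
LHS = 1/(3 · 5) = 1/15
RHS = 1/3 · 1/5 - 1 = -14/15

LHS ≠ RHS, so the equation does not hold here.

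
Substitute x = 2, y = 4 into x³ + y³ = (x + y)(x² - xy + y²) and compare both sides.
LHS = 2³ + 4³ = 72
RHS = (2 + 4)(2² - 2·4 + 4²) = 72

LHS = RHS: the two sides agree.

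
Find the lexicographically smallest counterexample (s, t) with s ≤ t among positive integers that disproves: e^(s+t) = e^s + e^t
Substituting (1, 1) into the claim:
LHS = e^(1+1) = e^2 ≈ 7.389
RHS = e^1 + e^1 = 2·e ≈ 5.437

Since LHS ≠ RHS, this pair disproves the claim, and no lexicographically smaller pair (s ≤ t, positive integers) does.

For instance (5, 7) is also a counterexample (LHS = e^12 ≈ 162754.8, RHS = e^5 + e^7 ≈ 1245), but it's lexicographically larger.

Answer: (s, t) = (1, 1)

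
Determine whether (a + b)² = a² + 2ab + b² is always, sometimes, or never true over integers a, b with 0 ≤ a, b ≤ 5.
Always true

The identity holds for every pair in the range. For instance at (a, b) = (2, 2): both sides equal 16.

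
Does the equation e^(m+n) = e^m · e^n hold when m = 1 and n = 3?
Holds

Substituting m = 1, n = 3:

LHS = e^(1+3) = e^4 ≈ 54.6
RHS = e^1 · e^3 = e^4 ≈ 54.6

LHS = RHS, so the equation holds at this point.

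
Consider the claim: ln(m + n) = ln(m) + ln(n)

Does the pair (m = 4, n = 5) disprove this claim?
Substituting m = 4, n = 5:
LHS = ln(4 + 5) = ln(9) ≈ 2.197
RHS = ln(4) + ln(5) ≈ 2.996

Since LHS ≠ RHS, this pair disproves the claim.

Answer: Yes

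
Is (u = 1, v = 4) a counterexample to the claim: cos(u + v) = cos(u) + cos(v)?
Yes

Substituting u = 1, v = 4:
LHS = cos(1 + 4) = cos(5) ≈ 0.2837
RHS = cos(1) + cos(4) ≈ -0.1133

Since LHS ≠ RHS, this pair disproves the claim.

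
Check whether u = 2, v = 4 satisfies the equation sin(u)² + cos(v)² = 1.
Fails

Substituting u = 2, v = 4:

LHS = sin(2)² + cos(4)² ≈ 1.254
RHS = 1

LHS ≠ RHS, so the equation does not hold at this point.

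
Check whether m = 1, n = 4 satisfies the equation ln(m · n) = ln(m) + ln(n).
Holds

Substituting m = 1, n = 4:

LHS = ln(1 · 4) = ln(4) ≈ 1.386
RHS = ln(1) + ln(4) = ln(4) ≈ 1.386

LHS = RHS, so the equation holds at this point.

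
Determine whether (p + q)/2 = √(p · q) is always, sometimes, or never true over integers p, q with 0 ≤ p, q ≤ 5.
It holds at (p, q) = (0, 0) (both sides equal 0), but fails at (p, q) = (0, 4) (LHS = 2, RHS = 0).

Answer: Sometimes true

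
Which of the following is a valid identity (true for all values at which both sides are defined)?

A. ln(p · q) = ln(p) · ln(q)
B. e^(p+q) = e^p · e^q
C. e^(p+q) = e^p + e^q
A: fails at (1, 4) — LHS = ln(4) ≈ 1.386, RHS = 0.
B: holds — e.g. at (2, 5), both sides equal e^7 ≈ 1097.
C: fails at (1, 5) — LHS = e^6 ≈ 403.4, RHS = e + e^5 ≈ 151.1.

Answer: B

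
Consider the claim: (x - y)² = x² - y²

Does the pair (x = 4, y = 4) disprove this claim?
No

Substituting x = 4, y = 4:
LHS = (4 - 4)² = 0
RHS = 4² - 4² = 0

The sides agree, so this pair does not disprove the claim.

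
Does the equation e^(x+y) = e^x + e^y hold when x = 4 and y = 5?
Fails

Substituting x = 4, y = 5:

LHS = e^(4+5) = e^9 ≈ 8103
RHS = e^4 + e^5 ≈ 203

LHS ≠ RHS, so the equation does not hold at this point.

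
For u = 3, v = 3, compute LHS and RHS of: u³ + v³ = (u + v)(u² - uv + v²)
LHS = 3³ + 3³ = 54
RHS = (3 + 3)(3² - 3·3 + 3²) = 54

LHS = RHS: the two sides agree.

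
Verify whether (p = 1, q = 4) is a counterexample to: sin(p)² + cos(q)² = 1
Yes

Substituting p = 1, q = 4:
LHS = sin(1)² + cos(4)² ≈ 1.135
RHS = 1

Since LHS ≠ RHS, this pair disproves the claim.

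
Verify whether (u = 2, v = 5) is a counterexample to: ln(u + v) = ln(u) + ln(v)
Yes

Substituting u = 2, v = 5:
LHS = ln(2 + 5) = ln(7) ≈ 1.946
RHS = ln(2) + ln(5) ≈ 2.303

Since LHS ≠ RHS, this pair disproves the claim.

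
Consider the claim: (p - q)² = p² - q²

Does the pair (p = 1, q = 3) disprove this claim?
Substituting p = 1, q = 3:
LHS = (1 - 3)² = 4
RHS = 1² - 3² = -8

Since LHS ≠ RHS, this pair disproves the claim.

Answer: Yes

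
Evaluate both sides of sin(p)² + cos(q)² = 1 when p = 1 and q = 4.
LHS = sin(1)² + cos(4)² ≈ 1.135
RHS = 1

LHS ≠ RHS (they differ by about 0.1353), so the equation does not hold here.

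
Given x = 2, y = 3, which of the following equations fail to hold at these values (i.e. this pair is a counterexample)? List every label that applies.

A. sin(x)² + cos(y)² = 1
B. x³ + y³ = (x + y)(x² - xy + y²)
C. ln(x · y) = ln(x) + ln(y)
A

Evaluating each claim at the given values:
A. LHS = sin(2)² + cos(3)² ≈ 1.807, RHS = 1 → fails here (LHS ≠ RHS)
B. LHS = 35, RHS = 35 → holds here (LHS = RHS)
C. LHS = ln(6) ≈ 1.792, RHS = ln(2) + ln(3) ≈ 1.792 → holds here (LHS = RHS)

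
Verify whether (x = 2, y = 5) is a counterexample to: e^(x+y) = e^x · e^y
Substituting x = 2, y = 5:
LHS = e^(2+5) = e^7 ≈ 1097
RHS = e^2 · e^5 = e^7 ≈ 1097

The sides agree, so this pair does not disprove the claim.

Answer: No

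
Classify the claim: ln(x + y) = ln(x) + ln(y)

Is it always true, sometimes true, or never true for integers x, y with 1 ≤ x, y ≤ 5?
It holds at (x, y) = (2, 2) (both sides equal ln(4) ≈ 1.386), but fails at (x, y) = (5, 4) (LHS = ln(9) ≈ 2.197, RHS = ln(4) + ln(5) ≈ 2.996).

Answer: Sometimes true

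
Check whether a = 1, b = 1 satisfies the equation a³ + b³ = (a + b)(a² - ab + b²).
Substituting a = 1, b = 1:

LHS = 1³ + 1³ = 2
RHS = (1 + 1)(1² - 1·1 + 1²) = 2

LHS = RHS, so the equation holds at this point.

Answer: Holds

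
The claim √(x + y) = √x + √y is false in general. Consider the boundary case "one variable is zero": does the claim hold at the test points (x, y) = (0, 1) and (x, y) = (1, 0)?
At (0, 1): LHS = 1, RHS = 1 → equal
At (1, 0): LHS = 1, RHS = 1 → equal

So the claim does hold at both of these boundary points, even though it is not an identity.

Answer: Yes, holds at both test points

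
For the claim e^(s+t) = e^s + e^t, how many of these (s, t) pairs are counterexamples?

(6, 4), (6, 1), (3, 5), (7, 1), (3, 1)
Testing each pair:
(6, 4): LHS = e^10 ≈ 22026.5, RHS = e^4 + e^6 ≈ 458 → counterexample
(6, 1): LHS = e^7 ≈ 1097, RHS = e + e^6 ≈ 406.1 → counterexample
(3, 5): LHS = e^8 ≈ 2981, RHS = e^3 + e^5 ≈ 168.5 → counterexample
(7, 1): LHS = e^8 ≈ 2981, RHS = e + e^7 ≈ 1099 → counterexample
(3, 1): LHS = e^4 ≈ 54.6, RHS = e + e^3 ≈ 22.8 → counterexample

That makes 5 counterexamples.

Answer: 5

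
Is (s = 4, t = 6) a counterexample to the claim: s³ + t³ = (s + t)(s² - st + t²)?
No

Substituting s = 4, t = 6:
LHS = 4³ + 6³ = 280
RHS = (4 + 6)(4² - 4·6 + 6²) = 280

The sides agree, so this pair does not disprove the claim.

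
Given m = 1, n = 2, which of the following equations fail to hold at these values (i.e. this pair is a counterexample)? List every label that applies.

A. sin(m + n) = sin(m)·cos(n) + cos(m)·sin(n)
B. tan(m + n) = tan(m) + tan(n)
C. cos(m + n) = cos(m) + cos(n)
Evaluating each claim at the given values:
A. LHS = sin(3) ≈ 0.1411, RHS = sin(1)·cos(2) + sin(2)·cos(1) ≈ 0.1411 → holds here (LHS = RHS)
B. LHS = tan(3) ≈ -0.1425, RHS = tan(2) + tan(1) ≈ -0.6276 → fails here (LHS ≠ RHS)
C. LHS = cos(3) ≈ -0.99, RHS = cos(2) + cos(1) ≈ 0.1242 → fails here (LHS ≠ RHS)

Answer: B, C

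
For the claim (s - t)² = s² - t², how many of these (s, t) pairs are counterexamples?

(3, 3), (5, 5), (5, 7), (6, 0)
1

Testing each pair:
(3, 3): LHS = 0, RHS = 0 → satisfies claim
(5, 5): LHS = 0, RHS = 0 → satisfies claim
(5, 7): LHS = 4, RHS = -24 → counterexample
(6, 0): LHS = 36, RHS = 36 → satisfies claim

That makes 1 counterexample.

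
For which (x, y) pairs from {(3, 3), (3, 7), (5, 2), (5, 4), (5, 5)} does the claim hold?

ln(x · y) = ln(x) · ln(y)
Testing each pair:
(3, 3): LHS = ln(9) ≈ 2.197, RHS = ln(3)² ≈ 1.207 → fails
(3, 7): LHS = ln(21) ≈ 3.045, RHS = ln(3)·ln(7) ≈ 2.138 → fails
(5, 2): LHS = ln(10) ≈ 2.303, RHS = ln(2)·ln(5) ≈ 1.116 → fails
(5, 4): LHS = ln(20) ≈ 2.996, RHS = ln(4)·ln(5) ≈ 2.231 → fails
(5, 5): LHS = ln(25) ≈ 3.219, RHS = ln(5)² ≈ 2.59 → fails

No pair satisfies the claim.

Answer: None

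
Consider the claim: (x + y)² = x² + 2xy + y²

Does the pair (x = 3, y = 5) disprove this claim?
No

Substituting x = 3, y = 5:
LHS = (3 + 5)² = 64
RHS = 3² + 2·3·5 + 5² = 64

The sides agree, so this pair does not disprove the claim.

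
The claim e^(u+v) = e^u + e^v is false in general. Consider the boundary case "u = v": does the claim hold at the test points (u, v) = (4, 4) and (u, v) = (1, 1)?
At (4, 4): LHS = e^8 ≈ 2981 ≠ RHS = 2·e^4 ≈ 109.2
At (1, 1): LHS = e^2 ≈ 7.389 ≠ RHS = 2·e ≈ 5.437

Answer: No, fails at both test points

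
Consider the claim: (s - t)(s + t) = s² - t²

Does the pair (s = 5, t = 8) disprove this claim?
Substituting s = 5, t = 8:
LHS = (5 - 8)(5 + 8) = -39
RHS = 5² - 8² = -39

The sides agree, so this pair does not disprove the claim.

Answer: No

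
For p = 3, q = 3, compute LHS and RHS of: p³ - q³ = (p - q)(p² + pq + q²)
LHS = 3³ - 3³ = 0
RHS = (3 - 3)(3² + 3·3 + 3²) = 0

LHS = RHS: the two sides agree.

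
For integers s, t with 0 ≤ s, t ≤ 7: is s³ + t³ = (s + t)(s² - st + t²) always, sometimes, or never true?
Always true

The identity holds for every pair in the range. For instance at (s, t) = (6, 4): both sides equal 280.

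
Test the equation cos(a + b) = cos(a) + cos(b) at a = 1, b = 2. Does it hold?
Fails

Substituting a = 1, b = 2:

LHS = cos(1 + 2) = cos(3) ≈ -0.99
RHS = cos(1) + cos(2) ≈ 0.1242

LHS ≠ RHS, so the equation does not hold at this point.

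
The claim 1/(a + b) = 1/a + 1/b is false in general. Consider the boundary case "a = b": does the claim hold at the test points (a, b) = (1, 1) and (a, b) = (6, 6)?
At (1, 1): LHS = 1/2 ≠ RHS = 2
At (6, 6): LHS = 1/12 ≠ RHS = 1/3

Answer: No, fails at both test points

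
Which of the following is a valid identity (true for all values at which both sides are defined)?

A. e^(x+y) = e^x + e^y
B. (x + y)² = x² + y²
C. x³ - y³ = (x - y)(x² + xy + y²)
A: fails at (2, 4) — LHS = e^6 ≈ 403.4, RHS = e^2 + e^4 ≈ 61.99.
B: fails at (1, 4) — LHS = 25, RHS = 17.
C: holds — e.g. at (5, 8), both sides equal -387.

Answer: C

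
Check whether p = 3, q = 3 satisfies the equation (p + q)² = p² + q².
Fails

Substituting p = 3, q = 3:

LHS = (3 + 3)² = 36
RHS = 3² + 3² = 18

LHS ≠ RHS, so the equation does not hold at this point.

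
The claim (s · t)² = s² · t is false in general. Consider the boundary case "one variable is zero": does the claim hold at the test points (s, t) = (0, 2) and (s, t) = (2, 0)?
Yes, holds at both test points

At (0, 2): LHS = 0, RHS = 0 → equal
At (2, 0): LHS = 0, RHS = 0 → equal

So the claim does hold at both of these boundary points, even though it is not an identity.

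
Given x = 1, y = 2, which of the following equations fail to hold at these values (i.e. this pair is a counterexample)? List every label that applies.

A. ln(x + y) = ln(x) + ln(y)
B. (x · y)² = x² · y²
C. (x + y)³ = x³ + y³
A, C

Evaluating each claim at the given values:
A. LHS = ln(3) ≈ 1.099, RHS = ln(2) ≈ 0.6931 → fails here (LHS ≠ RHS)
B. LHS = 4, RHS = 4 → holds here (LHS = RHS)
C. LHS = 27, RHS = 9 → fails here (LHS ≠ RHS)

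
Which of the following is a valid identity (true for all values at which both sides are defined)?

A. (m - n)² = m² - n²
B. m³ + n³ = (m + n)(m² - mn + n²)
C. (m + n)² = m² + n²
B

A: fails at (3, 5) — LHS = 4, RHS = -16.
B: holds — e.g. at (3, 3), both sides equal 54.
C: fails at (6, 7) — LHS = 169, RHS = 85.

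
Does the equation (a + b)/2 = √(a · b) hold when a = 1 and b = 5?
Fails

Substituting a = 1, b = 5:

LHS = (1 + 5)/2 = 3
RHS = √(1 · 5) = √(5) ≈ 2.236

LHS ≠ RHS, so the equation does not hold at this point.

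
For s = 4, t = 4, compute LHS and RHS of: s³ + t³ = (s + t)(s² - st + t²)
LHS = 4³ + 4³ = 128
RHS = (4 + 4)(4² - 4·4 + 4²) = 128

LHS = RHS: the two sides agree.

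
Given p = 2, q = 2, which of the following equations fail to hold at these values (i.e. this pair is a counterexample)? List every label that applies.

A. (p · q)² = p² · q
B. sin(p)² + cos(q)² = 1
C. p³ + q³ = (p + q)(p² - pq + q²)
A

Evaluating each claim at the given values:
A. LHS = 16, RHS = 8 → fails here (LHS ≠ RHS)
B. LHS = cos(2)² + sin(2)² = 1, RHS = 1 → holds here (LHS = RHS)
C. LHS = 16, RHS = 16 → holds here (LHS = RHS)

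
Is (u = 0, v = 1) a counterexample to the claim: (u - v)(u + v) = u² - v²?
Substituting u = 0, v = 1:
LHS = (0 - 1)(0 + 1) = -1
RHS = 0² - 1² = -1

The sides agree, so this pair does not disprove the claim.

Answer: No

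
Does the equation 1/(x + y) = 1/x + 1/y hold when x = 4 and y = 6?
Fails

Substituting x = 4, y = 6:

LHS = 1/(4 + 6) = 1/10
RHS = 1/4 + 1/6 = 5/12

LHS ≠ RHS, so the equation does not hold at this point.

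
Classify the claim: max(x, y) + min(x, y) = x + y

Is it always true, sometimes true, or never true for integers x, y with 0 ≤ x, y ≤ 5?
Always true

The identity holds for every pair in the range. For instance at (x, y) = (4, 2): both sides equal 6.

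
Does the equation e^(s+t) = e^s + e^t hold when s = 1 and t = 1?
Fails

Substituting s = 1, t = 1:

LHS = e^(1+1) = e^2 ≈ 7.389
RHS = e^1 + e^1 = 2·e ≈ 5.437

LHS ≠ RHS, so the equation does not hold at this point.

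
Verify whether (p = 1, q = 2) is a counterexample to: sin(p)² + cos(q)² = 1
Yes

Substituting p = 1, q = 2:
LHS = sin(1)² + cos(2)² ≈ 0.8813
RHS = 1

Since LHS ≠ RHS, this pair disproves the claim.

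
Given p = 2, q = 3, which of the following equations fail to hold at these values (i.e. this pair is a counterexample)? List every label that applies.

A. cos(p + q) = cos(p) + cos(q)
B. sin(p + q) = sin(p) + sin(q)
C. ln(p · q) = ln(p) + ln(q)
A, B

Evaluating each claim at the given values:
A. LHS = cos(5) ≈ 0.2837, RHS = cos(3) + cos(2) ≈ -1.406 → fails here (LHS ≠ RHS)
B. LHS = sin(5) ≈ -0.9589, RHS = sin(3) + sin(2) ≈ 1.05 → fails here (LHS ≠ RHS)
C. LHS = ln(6) ≈ 1.792, RHS = ln(2) + ln(3) ≈ 1.792 → holds here (LHS = RHS)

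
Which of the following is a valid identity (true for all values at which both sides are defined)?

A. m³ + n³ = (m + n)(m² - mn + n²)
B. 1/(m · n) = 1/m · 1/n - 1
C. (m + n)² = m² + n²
A: holds — e.g. at (1, 3), both sides equal 28.
B: fails at (5, 5) — LHS = 1/25, RHS = -24/25.
C: fails at (5, 5) — LHS = 100, RHS = 50.

Answer: A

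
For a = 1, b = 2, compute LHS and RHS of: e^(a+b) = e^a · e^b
LHS = e^(1+2) = e^3 ≈ 20.09
RHS = e^1 · e^2 = e^3 ≈ 20.09

LHS = RHS: the two sides agree.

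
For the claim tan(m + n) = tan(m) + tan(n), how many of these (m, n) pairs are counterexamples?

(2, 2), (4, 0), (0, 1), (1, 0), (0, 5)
Testing each pair:
(2, 2): LHS = tan(4) ≈ 1.158, RHS = 2·tan(2) ≈ -4.37 → counterexample
(4, 0): LHS = tan(4) ≈ 1.158, RHS = tan(4) ≈ 1.158 → satisfies claim
(0, 1): LHS = tan(1) ≈ 1.557, RHS = tan(1) ≈ 1.557 → satisfies claim
(1, 0): LHS = tan(1) ≈ 1.557, RHS = tan(1) ≈ 1.557 → satisfies claim
(0, 5): LHS = tan(5) ≈ -3.381, RHS = tan(5) ≈ -3.381 → satisfies claim

That makes 1 counterexample.

Answer: 1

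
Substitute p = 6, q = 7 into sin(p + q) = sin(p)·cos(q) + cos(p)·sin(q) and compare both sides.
LHS = sin(6 + 7) = sin(13) ≈ 0.4202
RHS = sin(6)·cos(7) + cos(6)·sin(7) = sin(6)·cos(7) + sin(7)·cos(6) ≈ 0.4202

LHS = RHS: the two sides agree.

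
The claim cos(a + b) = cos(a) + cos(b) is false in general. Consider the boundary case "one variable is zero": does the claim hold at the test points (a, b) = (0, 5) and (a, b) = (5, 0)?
No, fails at both test points

At (0, 5): LHS = cos(5) ≈ 0.2837 ≠ RHS = cos(5) + 1 ≈ 1.284
At (5, 0): LHS = cos(5) ≈ 0.2837 ≠ RHS = cos(5) + 1 ≈ 1.284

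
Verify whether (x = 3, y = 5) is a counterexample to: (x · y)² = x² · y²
No

Substituting x = 3, y = 5:
LHS = (3 · 5)² = 225
RHS = 3² · 5² = 225

The sides agree, so this pair does not disprove the claim.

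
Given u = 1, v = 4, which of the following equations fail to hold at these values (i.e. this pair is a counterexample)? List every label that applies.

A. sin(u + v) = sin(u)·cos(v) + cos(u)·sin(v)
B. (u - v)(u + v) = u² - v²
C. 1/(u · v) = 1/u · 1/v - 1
Evaluating each claim at the given values:
A. LHS = sin(5) ≈ -0.9589, RHS = sin(1)·cos(4) + sin(4)·cos(1) ≈ -0.9589 → holds here (LHS = RHS)
B. LHS = -15, RHS = -15 → holds here (LHS = RHS)
C. LHS = 1/4, RHS = -3/4 → fails here (LHS ≠ RHS)

Answer: C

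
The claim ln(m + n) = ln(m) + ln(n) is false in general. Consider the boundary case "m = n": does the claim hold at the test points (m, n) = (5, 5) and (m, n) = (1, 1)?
No, fails at both test points

At (5, 5): LHS = ln(10) ≈ 2.303 ≠ RHS = 2·ln(5) ≈ 3.219
At (1, 1): LHS = ln(2) ≈ 0.6931 ≠ RHS = 0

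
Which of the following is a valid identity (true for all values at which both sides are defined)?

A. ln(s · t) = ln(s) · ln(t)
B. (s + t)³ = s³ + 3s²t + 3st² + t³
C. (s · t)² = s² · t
B

A: fails at (3, 3) — LHS = ln(9) ≈ 2.197, RHS = ln(3)² ≈ 1.207.
B: holds — e.g. at (2, 5), both sides equal 343.
C: fails at (2, 2) — LHS = 16, RHS = 8.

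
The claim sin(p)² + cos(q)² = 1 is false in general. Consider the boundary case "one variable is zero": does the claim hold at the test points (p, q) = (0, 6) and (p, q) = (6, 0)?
At (0, 6): LHS = cos(6)² ≈ 0.9219 ≠ RHS = 1
At (6, 0): LHS = sin(6)² + 1 ≈ 1.078 ≠ RHS = 1

Answer: No, fails at both test points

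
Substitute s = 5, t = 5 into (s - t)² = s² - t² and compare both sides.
LHS = (5 - 5)² = 0
RHS = 5² - 5² = 0

LHS = RHS: the two sides agree.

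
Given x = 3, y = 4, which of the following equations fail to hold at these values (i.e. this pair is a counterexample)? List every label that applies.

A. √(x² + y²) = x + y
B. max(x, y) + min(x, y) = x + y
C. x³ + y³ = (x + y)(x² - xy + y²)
A

Evaluating each claim at the given values:
A. LHS = 5, RHS = 7 → fails here (LHS ≠ RHS)
B. LHS = 7, RHS = 7 → holds here (LHS = RHS)
C. LHS = 91, RHS = 91 → holds here (LHS = RHS)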